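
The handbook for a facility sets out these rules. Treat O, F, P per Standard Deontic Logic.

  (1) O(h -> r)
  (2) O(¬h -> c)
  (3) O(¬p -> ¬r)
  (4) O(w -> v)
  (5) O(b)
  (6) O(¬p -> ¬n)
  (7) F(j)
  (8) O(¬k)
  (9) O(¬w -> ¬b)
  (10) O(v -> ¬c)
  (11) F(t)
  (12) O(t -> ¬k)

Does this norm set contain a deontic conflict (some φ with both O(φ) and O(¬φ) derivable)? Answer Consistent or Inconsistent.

Consistent

Premise 12 is O(t -> ¬k); even if O(¬k) held, inferring O(t) would be affirming the consequent — invalid.
So O(t) is not derivable, and the apparent clash with O(¬t) does not arise.
A world satisfying every obligation exists (e.g. b=true, c=false, h=true, j=false, k=false, n=false, p=true, r=true, t=false, v=true, w=true); no atom is both obligatory and forbidden, so the set is consistent.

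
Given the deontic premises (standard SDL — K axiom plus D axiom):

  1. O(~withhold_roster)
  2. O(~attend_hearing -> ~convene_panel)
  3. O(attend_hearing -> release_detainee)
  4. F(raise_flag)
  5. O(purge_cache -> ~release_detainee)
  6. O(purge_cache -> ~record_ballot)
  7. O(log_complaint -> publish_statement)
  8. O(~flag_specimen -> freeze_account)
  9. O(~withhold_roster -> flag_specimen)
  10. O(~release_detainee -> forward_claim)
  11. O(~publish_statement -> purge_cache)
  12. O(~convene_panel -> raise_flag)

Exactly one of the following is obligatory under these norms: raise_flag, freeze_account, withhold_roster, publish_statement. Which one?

F(raise_flag) at premise 4 means O(~raise_flag).
The contrapositive of premise 12 (O(~convene_panel -> raise_flag)) is O(~raise_flag -> convene_panel), and O(~raise_flag) is already established, so O(convene_panel).
Premise 2, O(~attend_hearing -> ~convene_panel), contraposes to O(convene_panel -> attend_hearing); with O(convene_panel) we get O(attend_hearing).
Premise 3 is O(attend_hearing -> release_detainee); since O(attend_hearing), deontic closure gives O(release_detainee).
The contrapositive of premise 5 (O(purge_cache -> ~release_detainee)) is O(release_detainee -> ~purge_cache), and O(release_detainee) is already established, so O(~purge_cache).
The contrapositive of premise 11 (O(~publish_statement -> purge_cache)) is O(~purge_cache -> publish_statement), and O(~purge_cache) is already established, so O(publish_statement).
So O(publish_statement) holds — publish_statement is obligatory. None of the other listed options is made obligatory by any chain of premises.

publish_statement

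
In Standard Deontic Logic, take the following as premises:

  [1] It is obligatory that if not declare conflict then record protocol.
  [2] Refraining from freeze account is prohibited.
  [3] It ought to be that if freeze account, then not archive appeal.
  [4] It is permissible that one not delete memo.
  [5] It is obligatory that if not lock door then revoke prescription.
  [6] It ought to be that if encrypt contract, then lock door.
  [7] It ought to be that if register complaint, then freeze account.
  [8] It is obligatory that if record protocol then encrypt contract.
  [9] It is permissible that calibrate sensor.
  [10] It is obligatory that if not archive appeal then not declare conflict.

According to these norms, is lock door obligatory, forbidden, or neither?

Obligatory

Premise 2 is F(¬freeze_account), i.e. O(freeze_account).
Premise 3 is O(freeze_account → ¬archive_appeal); since O(freeze_account), deontic closure gives O(¬archive_appeal).
Premise 10 is O(¬archive_appeal → ¬declare_conflict); since O(¬archive_appeal), deontic closure gives O(¬declare_conflict).
From O(¬declare_conflict) and premise 1, O(¬declare_conflict → record_protocol), we obtain O(record_protocol).
From O(record_protocol) and premise 8, O(record_protocol → encrypt_contract), we obtain O(encrypt_contract).
With premise 6, O(encrypt_contract → lock_door), the K-axiom yields O(lock_door).
Premises 4, 5, 7, 9 do not contribute to this derivation.
Hence lock_door is obligatory.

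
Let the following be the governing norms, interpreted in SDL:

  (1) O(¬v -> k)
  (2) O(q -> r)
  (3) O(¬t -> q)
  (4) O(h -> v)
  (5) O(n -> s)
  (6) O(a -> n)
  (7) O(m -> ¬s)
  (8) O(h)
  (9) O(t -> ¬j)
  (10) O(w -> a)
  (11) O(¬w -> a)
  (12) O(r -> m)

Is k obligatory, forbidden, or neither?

Premise 1 is O(¬v -> k), but O(¬v) is not derivable from the premises, so it does not yield O(k).
No premise or chain of K-axiom applications forces O(k), and none forces O(¬k). So k is neither obligatory nor forbidden under these norms.

Neither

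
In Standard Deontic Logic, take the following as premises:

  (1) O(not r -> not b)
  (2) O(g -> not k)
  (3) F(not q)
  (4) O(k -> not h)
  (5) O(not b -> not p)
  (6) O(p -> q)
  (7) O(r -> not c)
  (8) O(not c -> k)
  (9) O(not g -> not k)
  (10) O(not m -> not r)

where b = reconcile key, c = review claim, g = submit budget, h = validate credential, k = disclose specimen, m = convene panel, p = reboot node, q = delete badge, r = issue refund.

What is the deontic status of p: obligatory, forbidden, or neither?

By case analysis on g: premise 2 gives O(g -> not k) and premise 9 gives O(not g -> not k), so O(not k) either way.
Premise 8 is O(not c -> k); contrapositively O(not k -> c). Since O(not k) holds, K gives O(c).
The contrapositive of premise 7 (O(r -> not c)) is O(c -> not r), and O(c) is already established, so O(not r).
Premise 1 is O(not r -> not b); since O(not r), deontic closure gives O(not b).
Applying K to premise 5 (O(not b -> not p)) and O(not b) yields O(not p).
Premises 3, 4, 6, 10 do not contribute to this derivation.
Thus O(not p), which is F(p): p is forbidden.

Forbidden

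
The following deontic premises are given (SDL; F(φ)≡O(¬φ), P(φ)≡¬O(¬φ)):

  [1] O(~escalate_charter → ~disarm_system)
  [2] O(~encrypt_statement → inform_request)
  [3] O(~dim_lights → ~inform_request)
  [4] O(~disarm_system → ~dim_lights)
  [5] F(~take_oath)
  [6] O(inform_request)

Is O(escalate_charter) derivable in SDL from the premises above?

Yes

Premise 6 states O(inform_request) outright.
The contrapositive of premise 3 (O(~dim_lights → ~inform_request)) is O(inform_request → dim_lights), and O(inform_request) is already established, so O(dim_lights).
Premise 4 is O(~disarm_system → ~dim_lights); contrapositively O(dim_lights → disarm_system). Since O(dim_lights) holds, K gives O(disarm_system).
Premise 1, O(~escalate_charter → ~disarm_system), contraposes to O(disarm_system → escalate_charter); with O(disarm_system) we get O(escalate_charter).
Premises 2, 5 do not contribute to this derivation.
So O(escalate_charter) follows.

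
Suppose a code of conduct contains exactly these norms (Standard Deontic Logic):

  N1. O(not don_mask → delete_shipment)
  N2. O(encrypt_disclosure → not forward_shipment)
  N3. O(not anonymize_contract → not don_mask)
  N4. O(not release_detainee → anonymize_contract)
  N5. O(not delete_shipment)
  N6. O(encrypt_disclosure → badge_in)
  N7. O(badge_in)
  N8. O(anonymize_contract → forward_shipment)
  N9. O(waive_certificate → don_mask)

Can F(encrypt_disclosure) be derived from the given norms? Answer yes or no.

Yes

From premise 5 we have O(not delete_shipment).
The contrapositive of premise 1 (O(not don_mask → delete_shipment)) is O(not delete_shipment → don_mask), and O(not delete_shipment) is already established, so O(don_mask).
The contrapositive of premise 3 (O(not anonymize_contract → not don_mask)) is O(don_mask → anonymize_contract), and O(don_mask) is already established, so O(anonymize_contract).
Applying K to premise 8 (O(anonymize_contract → forward_shipment)) and O(anonymize_contract) yields O(forward_shipment).
Premise 2 is O(encrypt_disclosure → not forward_shipment); contrapositively O(forward_shipment → not encrypt_disclosure). Since O(forward_shipment) holds, K gives O(not encrypt_disclosure).
Premises 4, 6, 7, 9 do not contribute to this derivation.
So O(not encrypt_disclosure) holds, i.e. F(encrypt_disclosure). The claim follows.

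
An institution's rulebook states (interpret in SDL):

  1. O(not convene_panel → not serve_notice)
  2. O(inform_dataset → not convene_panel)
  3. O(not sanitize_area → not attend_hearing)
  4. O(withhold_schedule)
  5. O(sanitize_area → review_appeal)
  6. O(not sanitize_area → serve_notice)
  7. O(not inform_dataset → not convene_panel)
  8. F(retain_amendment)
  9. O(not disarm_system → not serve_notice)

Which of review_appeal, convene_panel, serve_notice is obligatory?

review_appeal

By case analysis on not inform_dataset: premise 7 gives O(not inform_dataset → not convene_panel) and premise 2 gives O(inform_dataset → not convene_panel), so O(not convene_panel) either way.
With premise 1, O(not convene_panel → not serve_notice), the K-axiom yields O(not serve_notice).
Premise 6 is O(not sanitize_area → serve_notice); contrapositively O(not serve_notice → sanitize_area). Since O(not serve_notice) holds, K gives O(sanitize_area).
Applying K to premise 5 (O(sanitize_area → review_appeal)) and O(sanitize_area) yields O(review_appeal).
So O(review_appeal) holds — review_appeal is obligatory. None of the other listed options is made obligatory by any chain of premises.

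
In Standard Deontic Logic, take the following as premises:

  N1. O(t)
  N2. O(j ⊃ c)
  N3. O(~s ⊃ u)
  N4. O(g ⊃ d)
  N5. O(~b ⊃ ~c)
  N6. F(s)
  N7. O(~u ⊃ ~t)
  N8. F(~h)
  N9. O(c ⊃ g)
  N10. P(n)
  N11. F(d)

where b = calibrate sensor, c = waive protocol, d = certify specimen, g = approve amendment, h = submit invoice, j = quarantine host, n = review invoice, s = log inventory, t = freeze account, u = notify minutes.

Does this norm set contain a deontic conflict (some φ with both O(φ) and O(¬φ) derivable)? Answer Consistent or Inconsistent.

Premise 7 is O(~u ⊃ ~t), but O(~u) is not derivable from the premises, so it does not yield O(~t).
So O(~t) is not derivable, and the apparent clash with O(t) does not arise.
A world satisfying every obligation exists (e.g. b=false, c=false, d=false, g=false, h=true, j=false, n=false, s=false, t=true, u=true); no atom is both obligatory and forbidden, so the set is consistent.

Consistent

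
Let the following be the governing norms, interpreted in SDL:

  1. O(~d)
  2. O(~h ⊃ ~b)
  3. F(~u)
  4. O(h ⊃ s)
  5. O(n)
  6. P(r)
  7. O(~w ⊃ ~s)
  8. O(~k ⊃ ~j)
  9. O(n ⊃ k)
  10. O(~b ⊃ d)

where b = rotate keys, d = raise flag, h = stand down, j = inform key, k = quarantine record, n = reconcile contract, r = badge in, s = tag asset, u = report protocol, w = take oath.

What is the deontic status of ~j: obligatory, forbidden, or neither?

Neither

Premise 8 is O(~k ⊃ ~j), but O(~k) is not derivable from the premises, so it does not yield O(~j).
No premise or chain of K-axiom applications forces O(~j), and none forces O(j). So ~j is neither obligatory nor forbidden under these norms.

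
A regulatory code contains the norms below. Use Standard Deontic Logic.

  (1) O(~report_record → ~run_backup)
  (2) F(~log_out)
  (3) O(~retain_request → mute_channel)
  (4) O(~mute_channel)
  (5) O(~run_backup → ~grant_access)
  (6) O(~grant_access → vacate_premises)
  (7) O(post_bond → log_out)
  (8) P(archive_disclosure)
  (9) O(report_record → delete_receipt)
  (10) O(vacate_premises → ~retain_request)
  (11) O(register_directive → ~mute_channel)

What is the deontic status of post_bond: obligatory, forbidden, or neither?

Premise 7 is O(post_bond → log_out); even if O(log_out) held, inferring O(post_bond) would be affirming the consequent — invalid.
No premise or chain of K-axiom applications forces O(post_bond), and none forces O(~post_bond). So post_bond is neither obligatory nor forbidden under these norms.

Neither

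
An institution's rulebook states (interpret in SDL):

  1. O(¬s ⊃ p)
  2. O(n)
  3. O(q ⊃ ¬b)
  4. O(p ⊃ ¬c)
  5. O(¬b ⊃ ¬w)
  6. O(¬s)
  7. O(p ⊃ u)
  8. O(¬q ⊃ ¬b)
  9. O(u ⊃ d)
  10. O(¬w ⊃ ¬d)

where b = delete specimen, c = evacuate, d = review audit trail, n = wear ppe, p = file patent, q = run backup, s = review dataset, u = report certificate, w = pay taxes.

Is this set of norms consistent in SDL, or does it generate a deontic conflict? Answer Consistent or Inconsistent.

Inconsistent

Premises 3 and 8 cover both cases: O(q ⊃ ¬b) and O(¬q ⊃ ¬b). Since q ∨ ¬q is a tautology, O(¬b) follows.
From O(¬b) and premise 5, O(¬b ⊃ ¬w), we obtain O(¬w).
Premise 10 is O(¬w ⊃ ¬d); since O(¬w), deontic closure gives O(¬d).
The contrapositive of premise 9 (O(u ⊃ d)) is O(¬d ⊃ ¬u), and O(¬d) is already established, so O(¬u).
Premise 7, O(p ⊃ u), contraposes to O(¬u ⊃ ¬p); with O(¬u) we get O(¬p).
Premise 1, O(¬s ⊃ p), contraposes to O(¬p ⊃ s); with O(¬p) we get O(s).
But premise 6 directly asserts O(¬s).
We now have both O(s) and O(¬s) — s is simultaneously obligatory and forbidden, violating the D-axiom.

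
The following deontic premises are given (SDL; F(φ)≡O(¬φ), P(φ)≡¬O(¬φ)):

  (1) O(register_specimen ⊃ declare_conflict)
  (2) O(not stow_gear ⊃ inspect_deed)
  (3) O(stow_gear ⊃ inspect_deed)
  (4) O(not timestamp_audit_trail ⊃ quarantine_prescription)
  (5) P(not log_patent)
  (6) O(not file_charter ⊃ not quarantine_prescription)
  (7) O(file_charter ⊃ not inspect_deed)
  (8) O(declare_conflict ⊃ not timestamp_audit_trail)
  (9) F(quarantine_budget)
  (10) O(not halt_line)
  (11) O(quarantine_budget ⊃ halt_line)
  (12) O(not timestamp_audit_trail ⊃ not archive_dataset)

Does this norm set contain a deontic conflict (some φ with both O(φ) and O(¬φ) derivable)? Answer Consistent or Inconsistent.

Consistent

Premise 11 is O(quarantine_budget ⊃ halt_line), but O(quarantine_budget) is not derivable from the premises, so it does not yield O(halt_line).
So O(halt_line) is not derivable, and the apparent clash with O(not halt_line) does not arise.
A world satisfying every obligation exists (e.g. archive_dataset=false, declare_conflict=false, file_charter=false, halt_line=false, inspect_deed=true, log_patent=false, quarantine_budget=false, quarantine_prescription=false, register_specimen=false, stow_gear=false, timestamp_audit_trail=true); no atom is both obligatory and forbidden, so the set is consistent.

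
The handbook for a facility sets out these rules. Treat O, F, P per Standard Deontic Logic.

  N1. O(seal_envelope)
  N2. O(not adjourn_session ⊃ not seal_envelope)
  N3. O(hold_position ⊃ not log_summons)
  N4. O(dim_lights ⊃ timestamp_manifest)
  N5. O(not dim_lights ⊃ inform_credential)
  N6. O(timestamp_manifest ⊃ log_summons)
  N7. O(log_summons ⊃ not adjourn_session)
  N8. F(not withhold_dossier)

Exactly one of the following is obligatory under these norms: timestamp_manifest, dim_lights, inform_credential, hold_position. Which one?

Premise 1 states O(seal_envelope) outright.
The contrapositive of premise 2 (O(not adjourn_session ⊃ not seal_envelope)) is O(seal_envelope ⊃ adjourn_session), and O(seal_envelope) is already established, so O(adjourn_session).
Premise 7, O(log_summons ⊃ not adjourn_session), contraposes to O(adjourn_session ⊃ not log_summons); with O(adjourn_session) we get O(not log_summons).
Premise 6 is O(timestamp_manifest ⊃ log_summons); contrapositively O(not log_summons ⊃ not timestamp_manifest). Since O(not log_summons) holds, K gives O(not timestamp_manifest).
Premise 4, O(dim_lights ⊃ timestamp_manifest), contraposes to O(not timestamp_manifest ⊃ not dim_lights); with O(not timestamp_manifest) we get O(not dim_lights).
Premise 5 is O(not dim_lights ⊃ inform_credential); since O(not dim_lights), deontic closure gives O(inform_credential).
So O(inform_credential) holds — inform_credential is obligatory. None of the other listed options is made obligatory by any chain of premises.

inform_credential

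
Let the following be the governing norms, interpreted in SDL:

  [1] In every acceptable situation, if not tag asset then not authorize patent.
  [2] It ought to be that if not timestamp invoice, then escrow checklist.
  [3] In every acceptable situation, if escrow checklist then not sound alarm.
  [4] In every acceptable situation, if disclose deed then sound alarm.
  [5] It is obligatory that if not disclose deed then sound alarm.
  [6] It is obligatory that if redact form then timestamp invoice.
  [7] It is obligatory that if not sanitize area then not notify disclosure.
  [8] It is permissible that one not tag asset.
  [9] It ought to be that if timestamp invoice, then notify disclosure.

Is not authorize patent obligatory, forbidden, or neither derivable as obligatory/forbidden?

Premise 1 is O(¬tag_asset → ¬authorize_patent), but O(¬tag_asset) is not derivable from the premises (the permission P(¬tag_asset) asserts only ¬O(tag_asset), not O(¬tag_asset)), so it does not yield O(¬authorize_patent).
No premise or chain of K-axiom applications forces O(¬authorize_patent), and none forces O(authorize_patent). So ¬authorize_patent is neither obligatory nor forbidden under these norms.

Neither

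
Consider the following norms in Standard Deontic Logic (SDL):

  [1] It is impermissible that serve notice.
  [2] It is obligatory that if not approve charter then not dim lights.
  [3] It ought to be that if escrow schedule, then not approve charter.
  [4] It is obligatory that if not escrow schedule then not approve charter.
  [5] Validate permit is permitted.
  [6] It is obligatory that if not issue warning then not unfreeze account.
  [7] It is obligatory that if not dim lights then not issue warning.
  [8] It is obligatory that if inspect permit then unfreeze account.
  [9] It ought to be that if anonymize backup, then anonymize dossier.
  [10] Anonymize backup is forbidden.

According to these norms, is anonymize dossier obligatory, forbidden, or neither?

Neither

Premise 9 is O(anonymize_backup → anonymize_dossier), but O(anonymize_backup) is not derivable from the premises, so it does not yield O(anonymize_dossier).
No premise or chain of K-axiom applications forces O(anonymize_dossier), and none forces O(¬anonymize_dossier). So anonymize_dossier is neither obligatory nor forbidden under these norms.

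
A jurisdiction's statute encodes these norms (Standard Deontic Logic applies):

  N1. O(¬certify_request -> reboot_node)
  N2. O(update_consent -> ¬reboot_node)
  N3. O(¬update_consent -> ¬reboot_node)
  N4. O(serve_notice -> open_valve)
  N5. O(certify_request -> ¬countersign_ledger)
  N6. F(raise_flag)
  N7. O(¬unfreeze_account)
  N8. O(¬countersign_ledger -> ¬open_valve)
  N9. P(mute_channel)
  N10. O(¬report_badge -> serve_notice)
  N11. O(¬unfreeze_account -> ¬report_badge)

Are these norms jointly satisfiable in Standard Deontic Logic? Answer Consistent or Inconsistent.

Premises 2 and 3 cover both cases: O(update_consent -> ¬reboot_node) and O(¬update_consent -> ¬reboot_node). Since update_consent ∨ ¬update_consent is a tautology, O(¬reboot_node) follows.
Premise 1, O(¬certify_request -> reboot_node), contraposes to O(¬reboot_node -> certify_request); with O(¬reboot_node) we get O(certify_request).
From O(certify_request) and premise 5, O(certify_request -> ¬countersign_ledger), we obtain O(¬countersign_ledger).
Applying K to premise 8 (O(¬countersign_ledger -> ¬open_valve)) and O(¬countersign_ledger) yields O(¬open_valve).
Premise 4 is O(serve_notice -> open_valve); contrapositively O(¬open_valve -> ¬serve_notice). Since O(¬open_valve) holds, K gives O(¬serve_notice).
The contrapositive of premise 10 (O(¬report_badge -> serve_notice)) is O(¬serve_notice -> report_badge), and O(¬serve_notice) is already established, so O(report_badge).
Premise 11 is O(¬unfreeze_account -> ¬report_badge); contrapositively O(report_badge -> unfreeze_account). Since O(report_badge) holds, K gives O(unfreeze_account).
Yet premise 7 states O(¬unfreeze_account).
We now have both O(unfreeze_account) and O(¬unfreeze_account) — unfreeze_account is simultaneously obligatory and forbidden, violating the D-axiom.

Inconsistent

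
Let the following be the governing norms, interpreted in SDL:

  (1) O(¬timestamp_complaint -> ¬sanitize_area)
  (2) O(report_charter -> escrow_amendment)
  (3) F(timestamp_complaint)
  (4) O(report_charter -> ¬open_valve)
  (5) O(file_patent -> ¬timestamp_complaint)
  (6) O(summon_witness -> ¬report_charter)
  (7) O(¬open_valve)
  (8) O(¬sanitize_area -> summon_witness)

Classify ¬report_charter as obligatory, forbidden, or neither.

Obligatory

Premise 3, F(timestamp_complaint), is equivalent to O(¬timestamp_complaint).
From O(¬timestamp_complaint) and premise 1, O(¬timestamp_complaint -> ¬sanitize_area), we obtain O(¬sanitize_area).
Premise 8 is O(¬sanitize_area -> summon_witness); since O(¬sanitize_area), deontic closure gives O(summon_witness).
Premise 6 is O(summon_witness -> ¬report_charter); since O(summon_witness), deontic closure gives O(¬report_charter).
Premises 2, 4, 5, 7 do not contribute to this derivation.
Hence ¬report_charter is obligatory.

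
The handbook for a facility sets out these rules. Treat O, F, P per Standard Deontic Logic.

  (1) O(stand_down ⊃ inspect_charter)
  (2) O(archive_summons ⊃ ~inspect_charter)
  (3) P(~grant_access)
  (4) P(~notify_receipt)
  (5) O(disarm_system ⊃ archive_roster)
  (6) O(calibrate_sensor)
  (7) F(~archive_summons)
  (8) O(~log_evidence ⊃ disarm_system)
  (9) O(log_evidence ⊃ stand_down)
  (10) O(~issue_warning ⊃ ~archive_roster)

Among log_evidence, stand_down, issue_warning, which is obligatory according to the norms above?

issue_warning

Premise 7, F(~archive_summons), is equivalent to O(archive_summons).
With premise 2, O(archive_summons ⊃ ~inspect_charter), the K-axiom yields O(~inspect_charter).
Premise 1 is O(stand_down ⊃ inspect_charter); contrapositively O(~inspect_charter ⊃ ~stand_down). Since O(~inspect_charter) holds, K gives O(~stand_down).
Premise 9 is O(log_evidence ⊃ stand_down); contrapositively O(~stand_down ⊃ ~log_evidence). Since O(~stand_down) holds, K gives O(~log_evidence).
With premise 8, O(~log_evidence ⊃ disarm_system), the K-axiom yields O(disarm_system).
Premise 5 is O(disarm_system ⊃ archive_roster); since O(disarm_system), deontic closure gives O(archive_roster).
Premise 10, O(~issue_warning ⊃ ~archive_roster), contraposes to O(archive_roster ⊃ issue_warning); with O(archive_roster) we get O(issue_warning).
So O(issue_warning) holds — issue_warning is obligatory. None of the other listed options is made obligatory by any chain of premises.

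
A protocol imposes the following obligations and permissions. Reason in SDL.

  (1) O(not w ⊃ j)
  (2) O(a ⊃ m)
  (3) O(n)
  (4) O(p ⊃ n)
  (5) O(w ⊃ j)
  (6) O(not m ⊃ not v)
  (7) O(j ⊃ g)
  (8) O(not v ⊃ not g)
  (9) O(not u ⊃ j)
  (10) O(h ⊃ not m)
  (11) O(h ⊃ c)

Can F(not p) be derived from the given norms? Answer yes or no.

No

Premise 4 is O(p ⊃ n); even if O(n) held, inferring O(p) would be affirming the consequent — invalid.
No other premise forces O(p). An ideal world satisfying every premise can still have not p true, so F(not p) is not derivable.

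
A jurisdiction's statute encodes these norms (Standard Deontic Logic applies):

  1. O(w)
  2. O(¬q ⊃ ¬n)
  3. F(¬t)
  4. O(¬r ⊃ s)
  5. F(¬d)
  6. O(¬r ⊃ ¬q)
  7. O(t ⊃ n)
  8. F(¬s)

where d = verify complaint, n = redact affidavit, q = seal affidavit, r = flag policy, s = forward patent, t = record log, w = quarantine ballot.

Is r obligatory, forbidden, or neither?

Premise 3, F(¬t), is equivalent to O(t).
From O(t) and premise 7, O(t ⊃ n), we obtain O(n).
Premise 2 is O(¬q ⊃ ¬n); contrapositively O(n ⊃ q). Since O(n) holds, K gives O(q).
The contrapositive of premise 6 (O(¬r ⊃ ¬q)) is O(q ⊃ r), and O(q) is already established, so O(r).
Premises 1, 4, 5, 8 do not contribute to this derivation.
Hence r is obligatory.

Obligatory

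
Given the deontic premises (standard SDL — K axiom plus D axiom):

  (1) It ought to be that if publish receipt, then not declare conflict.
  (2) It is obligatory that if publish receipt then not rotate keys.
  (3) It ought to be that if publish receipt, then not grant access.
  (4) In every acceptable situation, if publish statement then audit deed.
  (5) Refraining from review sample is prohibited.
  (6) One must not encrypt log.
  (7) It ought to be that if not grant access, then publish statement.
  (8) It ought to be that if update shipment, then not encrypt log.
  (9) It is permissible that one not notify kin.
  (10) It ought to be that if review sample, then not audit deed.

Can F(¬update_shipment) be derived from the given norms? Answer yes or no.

No

Premise 8 is O(update_shipment → ¬encrypt_log); even if O(¬encrypt_log) held, inferring O(update_shipment) would be affirming the consequent — invalid.
No other premise forces O(update_shipment). An ideal world satisfying every premise can still have ¬update_shipment true, so F(¬update_shipment) is not derivable.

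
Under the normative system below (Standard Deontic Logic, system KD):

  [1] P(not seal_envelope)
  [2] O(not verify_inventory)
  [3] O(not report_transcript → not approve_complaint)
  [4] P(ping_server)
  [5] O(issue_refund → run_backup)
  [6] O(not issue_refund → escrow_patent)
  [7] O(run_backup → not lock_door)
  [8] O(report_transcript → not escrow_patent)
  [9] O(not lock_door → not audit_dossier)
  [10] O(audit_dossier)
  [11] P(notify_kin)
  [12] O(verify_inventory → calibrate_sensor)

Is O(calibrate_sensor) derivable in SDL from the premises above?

Premise 12 is O(verify_inventory → calibrate_sensor), but O(verify_inventory) is not derivable from the premises, so it does not yield O(calibrate_sensor).
No other premise forces O(calibrate_sensor). An ideal world satisfying every premise can still have calibrate_sensor false, so O(calibrate_sensor) is not derivable.

No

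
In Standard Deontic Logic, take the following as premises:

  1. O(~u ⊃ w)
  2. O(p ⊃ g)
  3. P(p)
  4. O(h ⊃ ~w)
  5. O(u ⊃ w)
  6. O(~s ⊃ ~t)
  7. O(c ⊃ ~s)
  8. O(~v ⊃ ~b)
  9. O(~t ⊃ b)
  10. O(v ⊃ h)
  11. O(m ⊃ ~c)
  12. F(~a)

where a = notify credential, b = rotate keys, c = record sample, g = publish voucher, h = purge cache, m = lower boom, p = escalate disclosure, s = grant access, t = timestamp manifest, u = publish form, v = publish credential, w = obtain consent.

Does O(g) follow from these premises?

No

Premise 2 is O(p ⊃ g), but O(p) is not derivable from the premises (the permission P(p) asserts only ~O(~p), not O(p)), so it does not yield O(g).
No other premise forces O(g). An ideal world satisfying every premise can still have g false, so O(g) is not derivable.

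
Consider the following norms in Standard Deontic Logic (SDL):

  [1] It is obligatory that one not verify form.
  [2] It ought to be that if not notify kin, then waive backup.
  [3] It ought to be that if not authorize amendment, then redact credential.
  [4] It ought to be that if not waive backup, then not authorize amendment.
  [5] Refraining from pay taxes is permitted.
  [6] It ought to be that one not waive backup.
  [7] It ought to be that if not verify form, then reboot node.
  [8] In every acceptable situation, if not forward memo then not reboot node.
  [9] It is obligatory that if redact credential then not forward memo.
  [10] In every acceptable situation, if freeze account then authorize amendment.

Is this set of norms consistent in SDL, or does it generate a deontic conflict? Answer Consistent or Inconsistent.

Inconsistent

Premise 1 states O(¬verify_form) outright.
From O(¬verify_form) and premise 7, O(¬verify_form → reboot_node), we obtain O(reboot_node).
The contrapositive of premise 8 (O(¬forward_memo → ¬reboot_node)) is O(reboot_node → forward_memo), and O(reboot_node) is already established, so O(forward_memo).
The contrapositive of premise 9 (O(redact_credential → ¬forward_memo)) is O(forward_memo → ¬redact_credential), and O(forward_memo) is already established, so O(¬redact_credential).
The contrapositive of premise 3 (O(¬authorize_amendment → redact_credential)) is O(¬redact_credential → authorize_amendment), and O(¬redact_credential) is already established, so O(authorize_amendment).
Premise 4, O(¬waive_backup → ¬authorize_amendment), contraposes to O(authorize_amendment → waive_backup); with O(authorize_amendment) we get O(waive_backup).
But premise 6 directly asserts O(¬waive_backup).
We now have both O(waive_backup) and O(¬waive_backup) — waive_backup is simultaneously obligatory and forbidden, violating the D-axiom.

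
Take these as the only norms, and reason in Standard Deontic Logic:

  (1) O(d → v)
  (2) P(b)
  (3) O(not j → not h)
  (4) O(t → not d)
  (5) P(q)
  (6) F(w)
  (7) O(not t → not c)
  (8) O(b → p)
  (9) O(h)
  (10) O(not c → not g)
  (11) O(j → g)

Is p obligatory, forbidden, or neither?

Neither

Premise 8 is O(b → p), but O(b) is not derivable from the premises (the permission P(b) asserts only not O(not b), not O(b)), so it does not yield O(p).
No premise or chain of K-axiom applications forces O(p), and none forces O(not p). So p is neither obligatory nor forbidden under these norms.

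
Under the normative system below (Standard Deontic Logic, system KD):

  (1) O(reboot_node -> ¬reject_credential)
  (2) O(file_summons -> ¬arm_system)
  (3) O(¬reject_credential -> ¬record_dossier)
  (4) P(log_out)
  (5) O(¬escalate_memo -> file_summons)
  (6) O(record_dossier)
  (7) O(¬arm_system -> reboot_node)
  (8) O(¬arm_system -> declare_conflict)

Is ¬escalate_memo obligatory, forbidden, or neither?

Premise 6 gives O(record_dossier).
Premise 3 is O(¬reject_credential -> ¬record_dossier); contrapositively O(record_dossier -> reject_credential). Since O(record_dossier) holds, K gives O(reject_credential).
Premise 1, O(reboot_node -> ¬reject_credential), contraposes to O(reject_credential -> ¬reboot_node); with O(reject_credential) we get O(¬reboot_node).
The contrapositive of premise 7 (O(¬arm_system -> reboot_node)) is O(¬reboot_node -> arm_system), and O(¬reboot_node) is already established, so O(arm_system).
Premise 2, O(file_summons -> ¬arm_system), contraposes to O(arm_system -> ¬file_summons); with O(arm_system) we get O(¬file_summons).
The contrapositive of premise 5 (O(¬escalate_memo -> file_summons)) is O(¬file_summons -> escalate_memo), and O(¬file_summons) is already established, so O(escalate_memo).
Premises 4, 8 do not contribute to this derivation.
Thus O(escalate_memo), which is F(¬escalate_memo): ¬escalate_memo is forbidden.

Forbidden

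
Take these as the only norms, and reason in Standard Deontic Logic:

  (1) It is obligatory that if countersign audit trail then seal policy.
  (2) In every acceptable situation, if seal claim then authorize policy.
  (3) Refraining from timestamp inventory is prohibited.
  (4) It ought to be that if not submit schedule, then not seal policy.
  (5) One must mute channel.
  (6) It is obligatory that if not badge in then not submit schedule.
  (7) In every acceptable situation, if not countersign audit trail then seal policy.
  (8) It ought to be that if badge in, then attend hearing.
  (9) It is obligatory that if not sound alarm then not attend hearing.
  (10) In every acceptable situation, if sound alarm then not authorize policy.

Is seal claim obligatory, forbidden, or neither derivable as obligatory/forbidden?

Forbidden

Premises 7 and 1 are O(¬countersign_audit_trail → seal_policy) and O(countersign_audit_trail → seal_policy); every ideal world satisfies ¬countersign_audit_trail or countersign_audit_trail, so in either case seal_policy holds — hence O(seal_policy).
The contrapositive of premise 4 (O(¬submit_schedule → ¬seal_policy)) is O(seal_policy → submit_schedule), and O(seal_policy) is already established, so O(submit_schedule).
The contrapositive of premise 6 (O(¬badge_in → ¬submit_schedule)) is O(submit_schedule → badge_in), and O(submit_schedule) is already established, so O(badge_in).
Applying K to premise 8 (O(badge_in → attend_hearing)) and O(badge_in) yields O(attend_hearing).
The contrapositive of premise 9 (O(¬sound_alarm → ¬attend_hearing)) is O(attend_hearing → sound_alarm), and O(attend_hearing) is already established, so O(sound_alarm).
With premise 10, O(sound_alarm → ¬authorize_policy), the K-axiom yields O(¬authorize_policy).
Premise 2 is O(seal_claim → authorize_policy); contrapositively O(¬authorize_policy → ¬seal_claim). Since O(¬authorize_policy) holds, K gives O(¬seal_claim).
Premises 3, 5 do not contribute to this derivation.
Thus O(¬seal_claim), which is F(seal_claim): seal_claim is forbidden.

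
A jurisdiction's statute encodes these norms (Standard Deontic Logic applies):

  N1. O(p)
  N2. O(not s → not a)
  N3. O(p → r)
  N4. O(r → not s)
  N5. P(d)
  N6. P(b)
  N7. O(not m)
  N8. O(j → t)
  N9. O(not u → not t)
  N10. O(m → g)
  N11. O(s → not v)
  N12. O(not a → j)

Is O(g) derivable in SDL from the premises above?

No

Premise 10 is O(m → g), but O(m) is not derivable from the premises, so it does not yield O(g).
No other premise forces O(g). An ideal world satisfying every premise can still have g false, so O(g) is not derivable.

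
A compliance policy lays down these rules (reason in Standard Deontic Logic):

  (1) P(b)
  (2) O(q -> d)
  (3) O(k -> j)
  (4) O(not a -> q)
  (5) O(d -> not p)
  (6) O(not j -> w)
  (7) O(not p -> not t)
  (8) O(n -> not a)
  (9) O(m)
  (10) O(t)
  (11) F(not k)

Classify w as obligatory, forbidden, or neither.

Premise 6 is O(not j -> w), but O(not j) is not derivable from the premises, so it does not yield O(w).
No premise or chain of K-axiom applications forces O(w), and none forces O(not w). So w is neither obligatory nor forbidden under these norms.

Neither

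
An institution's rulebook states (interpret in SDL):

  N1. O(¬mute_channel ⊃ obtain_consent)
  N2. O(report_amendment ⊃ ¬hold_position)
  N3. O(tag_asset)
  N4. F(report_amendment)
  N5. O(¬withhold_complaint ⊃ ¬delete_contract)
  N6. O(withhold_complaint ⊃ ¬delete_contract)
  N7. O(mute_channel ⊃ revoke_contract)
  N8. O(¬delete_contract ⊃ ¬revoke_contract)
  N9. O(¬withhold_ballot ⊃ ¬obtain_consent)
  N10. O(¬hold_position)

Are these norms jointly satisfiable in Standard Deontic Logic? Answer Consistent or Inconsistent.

Premise 2 is O(report_amendment ⊃ ¬hold_position); even if O(¬hold_position) held, inferring O(report_amendment) would be affirming the consequent — invalid.
So O(report_amendment) is not derivable, and the apparent clash with O(¬report_amendment) does not arise.
A world satisfying every obligation exists (e.g. delete_contract=false, hold_position=false, mute_channel=false, obtain_consent=true, report_amendment=false, revoke_contract=false, tag_asset=true, withhold_ballot=true, withhold_complaint=false); no atom is both obligatory and forbidden, so the set is consistent.

Consistent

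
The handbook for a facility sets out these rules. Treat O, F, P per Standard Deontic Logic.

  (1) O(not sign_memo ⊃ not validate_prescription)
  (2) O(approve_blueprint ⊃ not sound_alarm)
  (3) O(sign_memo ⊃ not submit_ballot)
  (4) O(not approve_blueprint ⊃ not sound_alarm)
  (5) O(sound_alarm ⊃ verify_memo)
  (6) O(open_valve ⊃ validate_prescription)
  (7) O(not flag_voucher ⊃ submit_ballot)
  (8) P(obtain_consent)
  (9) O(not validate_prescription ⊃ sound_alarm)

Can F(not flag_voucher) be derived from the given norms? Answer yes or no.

Premises 2 and 4 are O(approve_blueprint ⊃ not sound_alarm) and O(not approve_blueprint ⊃ not sound_alarm); every ideal world satisfies approve_blueprint or not approve_blueprint, so in either case not sound_alarm holds — hence O(not sound_alarm).
Premise 9, O(not validate_prescription ⊃ sound_alarm), contraposes to O(not sound_alarm ⊃ validate_prescription); with O(not sound_alarm) we get O(validate_prescription).
Premise 1, O(not sign_memo ⊃ not validate_prescription), contraposes to O(validate_prescription ⊃ sign_memo); with O(validate_prescription) we get O(sign_memo).
With premise 3, O(sign_memo ⊃ not submit_ballot), the K-axiom yields O(not submit_ballot).
Premise 7 is O(not flag_voucher ⊃ submit_ballot); contrapositively O(not submit_ballot ⊃ flag_voucher). Since O(not submit_ballot) holds, K gives O(flag_voucher).
Premises 5, 6, 8 do not contribute to this derivation.
So O(flag_voucher) holds, i.e. F(not flag_voucher). The claim follows.

Yes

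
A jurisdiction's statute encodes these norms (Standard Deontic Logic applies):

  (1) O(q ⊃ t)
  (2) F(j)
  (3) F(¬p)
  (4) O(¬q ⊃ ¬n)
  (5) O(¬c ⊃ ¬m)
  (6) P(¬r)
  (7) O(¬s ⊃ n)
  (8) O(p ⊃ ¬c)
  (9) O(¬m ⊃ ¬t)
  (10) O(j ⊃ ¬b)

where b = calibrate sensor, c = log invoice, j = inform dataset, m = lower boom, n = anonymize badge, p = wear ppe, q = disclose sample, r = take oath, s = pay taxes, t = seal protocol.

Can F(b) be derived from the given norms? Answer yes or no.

Premise 10 is O(j ⊃ ¬b), but O(j) is not derivable from the premises, so it does not yield O(¬b).
No other premise forces O(¬b). An ideal world satisfying every premise can still have b true, so F(b) is not derivable.

No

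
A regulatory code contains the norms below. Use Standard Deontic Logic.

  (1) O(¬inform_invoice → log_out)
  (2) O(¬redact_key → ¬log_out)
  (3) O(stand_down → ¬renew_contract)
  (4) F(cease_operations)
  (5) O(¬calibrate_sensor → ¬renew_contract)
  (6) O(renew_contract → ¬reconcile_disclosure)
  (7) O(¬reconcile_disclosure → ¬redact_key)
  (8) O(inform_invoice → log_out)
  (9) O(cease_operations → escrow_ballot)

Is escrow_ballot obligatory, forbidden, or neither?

Premise 9 is O(cease_operations → escrow_ballot), but O(cease_operations) is not derivable from the premises, so it does not yield O(escrow_ballot).
No premise or chain of K-axiom applications forces O(escrow_ballot), and none forces O(¬escrow_ballot). So escrow_ballot is neither obligatory nor forbidden under these norms.

Neither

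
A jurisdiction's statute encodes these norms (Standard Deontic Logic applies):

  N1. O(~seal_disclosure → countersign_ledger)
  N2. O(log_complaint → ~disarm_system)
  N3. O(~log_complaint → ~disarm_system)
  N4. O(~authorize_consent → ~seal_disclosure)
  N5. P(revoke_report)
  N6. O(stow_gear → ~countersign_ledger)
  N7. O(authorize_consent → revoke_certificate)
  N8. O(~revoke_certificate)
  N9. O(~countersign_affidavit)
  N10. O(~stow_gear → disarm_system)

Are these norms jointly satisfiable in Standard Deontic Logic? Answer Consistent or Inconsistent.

Premises 2 and 3 cover both cases: O(log_complaint → ~disarm_system) and O(~log_complaint → ~disarm_system). Since log_complaint ∨ ~log_complaint is a tautology, O(~disarm_system) follows.
Premise 10, O(~stow_gear → disarm_system), contraposes to O(~disarm_system → stow_gear); with O(~disarm_system) we get O(stow_gear).
Premise 6 is O(stow_gear → ~countersign_ledger); since O(stow_gear), deontic closure gives O(~countersign_ledger).
Premise 1 is O(~seal_disclosure → countersign_ledger); contrapositively O(~countersign_ledger → seal_disclosure). Since O(~countersign_ledger) holds, K gives O(seal_disclosure).
Premise 4, O(~authorize_consent → ~seal_disclosure), contraposes to O(seal_disclosure → authorize_consent); with O(seal_disclosure) we get O(authorize_consent).
With premise 7, O(authorize_consent → revoke_certificate), the K-axiom yields O(revoke_certificate).
However, premise 8 gives O(~revoke_certificate).
We now have both O(revoke_certificate) and O(~revoke_certificate) — revoke_certificate is simultaneously obligatory and forbidden, violating the D-axiom.

Inconsistent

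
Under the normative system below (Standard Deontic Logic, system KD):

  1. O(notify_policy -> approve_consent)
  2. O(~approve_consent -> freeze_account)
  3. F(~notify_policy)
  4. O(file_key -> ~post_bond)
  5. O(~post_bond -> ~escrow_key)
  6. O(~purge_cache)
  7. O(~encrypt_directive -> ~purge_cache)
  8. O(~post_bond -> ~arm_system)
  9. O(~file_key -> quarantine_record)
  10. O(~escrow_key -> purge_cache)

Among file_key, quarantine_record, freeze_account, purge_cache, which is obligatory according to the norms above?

quarantine_record

Premise 6 states O(~purge_cache) outright.
Premise 10, O(~escrow_key -> purge_cache), contraposes to O(~purge_cache -> escrow_key); with O(~purge_cache) we get O(escrow_key).
Premise 5, O(~post_bond -> ~escrow_key), contraposes to O(escrow_key -> post_bond); with O(escrow_key) we get O(post_bond).
Premise 4 is O(file_key -> ~post_bond); contrapositively O(post_bond -> ~file_key). Since O(post_bond) holds, K gives O(~file_key).
From O(~file_key) and premise 9, O(~file_key -> quarantine_record), we obtain O(quarantine_record).
So O(quarantine_record) holds — quarantine_record is obligatory. None of the other listed options is made obligatory by any chain of premises.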